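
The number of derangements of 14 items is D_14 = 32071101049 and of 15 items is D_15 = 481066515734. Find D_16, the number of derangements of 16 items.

7697064251745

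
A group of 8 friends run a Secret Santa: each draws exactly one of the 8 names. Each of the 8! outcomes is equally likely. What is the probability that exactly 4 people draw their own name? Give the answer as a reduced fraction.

1/64

Favorable outcomes: C(8,4)·!4 = 70·9 = 630.
Total outcomes: 8! = 40320.
Probability = 630/40320 = 1/64.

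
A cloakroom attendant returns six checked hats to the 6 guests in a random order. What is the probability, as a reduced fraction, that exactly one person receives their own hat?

Favorable outcomes: C(6,1)·!5 = 6·44 = 264.
Total outcomes: 6! = 720.
Probability = 264/720 = 11/30.

11/30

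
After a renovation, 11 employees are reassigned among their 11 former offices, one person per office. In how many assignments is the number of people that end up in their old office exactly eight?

Choose which 8 of the 11 are fixed: C(11,8) = 165.
The other 3 form a derangement: !3 = 2.
Total: 165 × 2 = 330.

330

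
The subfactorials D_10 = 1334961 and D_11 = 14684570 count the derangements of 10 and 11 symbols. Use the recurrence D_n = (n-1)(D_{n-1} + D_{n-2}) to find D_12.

176214841

D_12 = (12-1)·(D_11 + D_10) = 11·(14684570 + 1334961) = 11·16019531 = 176214841.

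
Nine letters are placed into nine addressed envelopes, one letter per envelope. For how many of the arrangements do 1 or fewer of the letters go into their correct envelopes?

266993

Sum C(9,i)·!(9-i) for i = 0..1:
  i=0: C(9,0)·!9 = 1·133496 = 133496
  i=1: C(9,1)·!8 = 9·14833 = 133497
Total = 266993.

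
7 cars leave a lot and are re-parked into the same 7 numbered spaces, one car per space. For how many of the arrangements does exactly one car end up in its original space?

Pick the single fixed position: C(7,1) = 7 ways.
The remaining 6 must be deranged: !6 = 265.
Total: 7 × 265 = 1855.

1855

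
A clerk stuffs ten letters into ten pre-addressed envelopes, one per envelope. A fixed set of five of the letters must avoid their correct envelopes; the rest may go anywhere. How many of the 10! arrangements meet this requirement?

2170680

Inclusion-exclusion on the 5 forbidden self-matches:
Σ_{j=0}^{5} (-1)^j C(5,j)(10-j)!
= C(5,0)·10! - C(5,1)·9! + C(5,2)·8! - C(5,3)·7! + C(5,4)·6! - C(5,5)·5!
= 3628800 - 1814400 + 403200 - 50400 + 3600 - 120
= 2170680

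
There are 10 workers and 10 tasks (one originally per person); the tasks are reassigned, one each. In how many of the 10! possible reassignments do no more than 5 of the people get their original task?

3626624

Sum C(10,i)·!(10-i) for i = 0..5:
  i=0: C(10,0)·!10 = 1·1334961 = 1334961
  i=1: C(10,1)·!9 = 10·133496 = 1334960
  i=2: C(10,2)·!8 = 45·14833 = 667485
  i=3: C(10,3)·!7 = 120·1854 = 222480
  i=4: C(10,4)·!6 = 210·265 = 55650
  i=5: C(10,5)·!5 = 252·44 = 11088
Total = 3626624.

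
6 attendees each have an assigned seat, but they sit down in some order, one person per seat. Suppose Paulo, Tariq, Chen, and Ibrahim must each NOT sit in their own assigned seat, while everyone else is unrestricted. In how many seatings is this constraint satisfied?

362

Inclusion-exclusion on the 4 forbidden self-matches:
Σ_{j=0}^{4} (-1)^j C(4,j)(6-j)!
= C(4,0)·6! - C(4,1)·5! + C(4,2)·4! - C(4,3)·3! + C(4,4)·2!
= 720 - 480 + 144 - 24 + 2
= 362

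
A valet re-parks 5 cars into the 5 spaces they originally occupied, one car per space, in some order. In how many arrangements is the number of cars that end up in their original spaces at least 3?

11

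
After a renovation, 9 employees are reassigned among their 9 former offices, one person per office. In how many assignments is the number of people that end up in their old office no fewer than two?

95887

# with exactly i fixed is C(9,i)·!(9-i); sum over i=2..9:
  i=2: C(9,2)·!7 = 36·1854 = 66744
  i=3: C(9,3)·!6 = 84·265 = 22260
  i=4: C(9,4)·!5 = 126·44 = 5544
  i=5: C(9,5)·!4 = 126·9 = 1134
  i=6: C(9,6)·!3 = 84·2 = 168
  i=7: C(9,7)·!2 = 36·1 = 36
  i=8: C(9,8)·!1 = 9·0 = 0
  i=9: C(9,9)·!0 = 1·1 = 1
Total = 95887.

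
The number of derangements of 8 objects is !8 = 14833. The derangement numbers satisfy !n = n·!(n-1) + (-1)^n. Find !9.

133496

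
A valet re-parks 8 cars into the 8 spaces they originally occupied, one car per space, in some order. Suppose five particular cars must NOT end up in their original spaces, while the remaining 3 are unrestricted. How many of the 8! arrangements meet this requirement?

Inclusion-exclusion on the 5 forbidden self-matches:
Σ_{j=0}^{5} (-1)^j C(5,j)(8-j)!
= C(5,0)·8! - C(5,1)·7! + C(5,2)·6! - C(5,3)·5! + C(5,4)·4! - C(5,5)·3!
= 40320 - 25200 + 7200 - 1200 + 120 - 6
= 21234

21234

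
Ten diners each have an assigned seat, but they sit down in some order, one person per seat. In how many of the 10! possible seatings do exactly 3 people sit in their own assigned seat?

Choose which 3 of the 10 are fixed: C(10,3) = 120.
The other 7 form a derangement: !7 = 1854.
Total: 120 × 1854 = 222480.

222480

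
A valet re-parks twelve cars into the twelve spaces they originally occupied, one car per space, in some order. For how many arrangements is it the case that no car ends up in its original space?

By inclusion-exclusion, !12 = Σ (-1)^k · 12!/k! for k=0..12
= 12! - 12!/1! + 12!/2! - 12!/3! + 12!/4! - 12!/5! + 12!/6! - 12!/7! + 12!/8! - 12!/9! + 12!/10! - 12!/11! + 12!/12!
= 479001600 - 479001600 + 239500800 - 79833600 + 19958400 - 3991680 + 665280 - 95040 + 11880 - 1320 + 132 - 12 + 1
= 176214841

176214841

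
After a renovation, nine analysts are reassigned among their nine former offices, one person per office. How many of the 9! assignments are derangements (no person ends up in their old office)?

133496

The number of derangements of 9 is !9 = Σ_{k=0}^{9} (-1)^k·9!/k!
= 9! - 9!/1! + 9!/2! - 9!/3! + 9!/4! - 9!/5! + 9!/6! - 9!/7! + 9!/8! - 9!/9!
= 362880 - 362880 + 181440 - 60480 + 15120 - 3024 + 504 - 72 + 9 - 1
= 133496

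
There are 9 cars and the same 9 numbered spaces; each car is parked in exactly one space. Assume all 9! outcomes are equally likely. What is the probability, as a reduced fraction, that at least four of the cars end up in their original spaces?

6883/362880

Favorable outcomes: Σ_{i≥4} C(9,i)·!(9-i) = 126·44 + 126·9 + 84·2 + 36·1 + 9·0 + 1·1 = 6883.
Total outcomes: 9! = 362880.
Probability = 6883/362880 = 6883/362880.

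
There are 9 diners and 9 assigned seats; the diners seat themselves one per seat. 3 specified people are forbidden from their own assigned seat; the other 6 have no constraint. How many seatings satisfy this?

256320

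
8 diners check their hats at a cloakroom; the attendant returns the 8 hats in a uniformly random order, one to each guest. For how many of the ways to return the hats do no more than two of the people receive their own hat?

37085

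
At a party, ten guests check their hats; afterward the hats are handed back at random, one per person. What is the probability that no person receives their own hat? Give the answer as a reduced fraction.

16481/44800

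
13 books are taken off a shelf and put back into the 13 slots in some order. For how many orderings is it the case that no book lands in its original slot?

Use !n = n·!(n-1) + (-1)^n.
!13 = 13·176214841 - 1 = 2290792932

2290792932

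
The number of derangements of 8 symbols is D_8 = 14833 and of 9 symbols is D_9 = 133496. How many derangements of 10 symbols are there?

1334961

D_10 = (10-1)·(D_9 + D_8) = 9·(133496 + 14833) = 9·148329 = 1334961.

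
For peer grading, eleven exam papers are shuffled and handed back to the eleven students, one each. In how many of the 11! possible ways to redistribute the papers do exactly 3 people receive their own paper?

Choose which 3 of the 11 are fixed: C(11,3) = 165.
The other 8 form a derangement: !8 = 14833.
Total: 165 × 14833 = 2447445.

2447445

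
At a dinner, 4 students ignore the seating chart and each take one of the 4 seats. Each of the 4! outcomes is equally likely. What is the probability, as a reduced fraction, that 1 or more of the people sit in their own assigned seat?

5/8

Favorable outcomes: Σ_{i≥1} C(4,i)·!(4-i) = 4·2 + 6·1 + 4·0 + 1·1 = 15.
Total outcomes: 4! = 24.
Probability = 15/24 = 5/8.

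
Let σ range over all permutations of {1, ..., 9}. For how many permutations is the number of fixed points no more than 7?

Sum C(9,i)·!(9-i) for i = 0..7:
  i=0: C(9,0)·!9 = 1·133496 = 133496
  i=1: C(9,1)·!8 = 9·14833 = 133497
  i=2: C(9,2)·!7 = 36·1854 = 66744
  i=3: C(9,3)·!6 = 84·265 = 22260
  i=4: C(9,4)·!5 = 126·44 = 5544
  i=5: C(9,5)·!4 = 126·9 = 1134
  i=6: C(9,6)·!3 = 84·2 = 168
  i=7: C(9,7)·!2 = 36·1 = 36
Total = 362879.

362879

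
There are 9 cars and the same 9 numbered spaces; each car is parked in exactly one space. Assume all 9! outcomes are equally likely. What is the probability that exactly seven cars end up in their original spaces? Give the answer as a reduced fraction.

1/10080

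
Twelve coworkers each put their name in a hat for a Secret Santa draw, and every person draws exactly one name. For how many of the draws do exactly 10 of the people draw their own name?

66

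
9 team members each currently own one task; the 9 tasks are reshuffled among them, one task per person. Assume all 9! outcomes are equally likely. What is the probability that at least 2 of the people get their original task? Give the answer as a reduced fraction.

Favorable outcomes: Σ_{i≥2} C(9,i)·!(9-i) = 36·1854 + 84·265 + 126·44 + 126·9 + 84·2 + 36·1 + 9·0 + 1·1 = 95887.
Total outcomes: 9! = 362880.
Probability = 95887/362880 = 95887/362880.

95887/362880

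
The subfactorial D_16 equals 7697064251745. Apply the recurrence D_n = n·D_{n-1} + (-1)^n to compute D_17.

D_17 = 17·7697064251745 - 1 = 130850092279664.

130850092279664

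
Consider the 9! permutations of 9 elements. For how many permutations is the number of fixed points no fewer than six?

205

# with exactly i fixed is C(9,i)·!(9-i); sum over i=6..9:
  i=6: C(9,6)·!3 = 84·2 = 168
  i=7: C(9,7)·!2 = 36·1 = 36
  i=8: C(9,8)·!1 = 9·0 = 0
  i=9: C(9,9)·!0 = 1·1 = 1
Total = 205.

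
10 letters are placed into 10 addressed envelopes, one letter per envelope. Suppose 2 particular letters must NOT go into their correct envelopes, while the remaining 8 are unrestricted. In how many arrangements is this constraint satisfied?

2943360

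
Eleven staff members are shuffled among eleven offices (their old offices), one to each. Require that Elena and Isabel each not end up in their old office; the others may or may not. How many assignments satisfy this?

33022080

Let A_j be the event that the j-th constrained one is fixed. By inclusion-exclusion over the 2 events:
Σ_{j=0}^{2} (-1)^j C(2,j)(11-j)!
= C(2,0)·11! - C(2,1)·10! + C(2,2)·9!
= 39916800 - 7257600 + 362880
= 33022080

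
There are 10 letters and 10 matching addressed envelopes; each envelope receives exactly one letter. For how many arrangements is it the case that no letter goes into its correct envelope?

1334961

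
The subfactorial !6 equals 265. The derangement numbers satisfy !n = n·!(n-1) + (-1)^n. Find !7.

1854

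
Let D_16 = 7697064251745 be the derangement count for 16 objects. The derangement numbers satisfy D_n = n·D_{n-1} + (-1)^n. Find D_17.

D_17 = 17·7697064251745 - 1 = 130850092279664.

130850092279664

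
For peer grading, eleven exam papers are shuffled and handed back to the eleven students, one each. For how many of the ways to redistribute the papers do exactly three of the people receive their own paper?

Pick the 3 fixed positions: C(11,3) = 165 ways.
The remaining 8 must be deranged: !8 = 14833.
Total: 165 × 14833 = 2447445.

2447445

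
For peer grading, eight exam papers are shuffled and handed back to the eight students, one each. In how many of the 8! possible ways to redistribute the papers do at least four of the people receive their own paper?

# with exactly i fixed is C(8,i)·!(8-i); sum over i=4..8:
  i=4: C(8,4)·!4 = 70·9 = 630
  i=5: C(8,5)·!3 = 56·2 = 112
  i=6: C(8,6)·!2 = 28·1 = 28
  i=7: C(8,7)·!1 = 8·0 = 0
  i=8: C(8,8)·!0 = 1·1 = 1
Total = 771.

771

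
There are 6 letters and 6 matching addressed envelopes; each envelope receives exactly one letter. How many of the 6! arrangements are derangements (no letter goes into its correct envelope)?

265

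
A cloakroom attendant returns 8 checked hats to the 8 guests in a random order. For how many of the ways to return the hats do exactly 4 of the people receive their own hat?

630

Pick the 4 fixed positions: C(8,4) = 70 ways.
The other 4 form a derangement: !4 = 9.
Total: 70 × 9 = 630.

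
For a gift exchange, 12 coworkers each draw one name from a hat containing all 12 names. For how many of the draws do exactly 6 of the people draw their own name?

244860

Choose which 6 of the 12 are fixed: C(12,6) = 924.
The other 6 form a derangement: !6 = 265.
Total: 924 × 265 = 244860.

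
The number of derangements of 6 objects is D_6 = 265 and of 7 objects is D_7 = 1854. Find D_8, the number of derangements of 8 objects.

D_8 = (8-1)·(D_7 + D_6) = 7·(1854 + 265) = 7·2119 = 14833.

14833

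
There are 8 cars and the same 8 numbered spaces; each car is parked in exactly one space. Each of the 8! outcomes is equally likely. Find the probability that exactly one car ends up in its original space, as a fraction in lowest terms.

103/280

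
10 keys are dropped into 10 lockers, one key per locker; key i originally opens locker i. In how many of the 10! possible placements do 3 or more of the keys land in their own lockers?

Sum C(10,i)·!(10-i) for i = 3..10:
  i=3: C(10,3)·!7 = 120·1854 = 222480
  i=4: C(10,4)·!6 = 210·265 = 55650
  i=5: C(10,5)·!5 = 252·44 = 11088
  i=6: C(10,6)·!4 = 210·9 = 1890
  i=7: C(10,7)·!3 = 120·2 = 240
  i=8: C(10,8)·!2 = 45·1 = 45
  i=9: C(10,9)·!1 = 10·0 = 0
  i=10: C(10,10)·!0 = 1·1 = 1
Total = 291394.

291394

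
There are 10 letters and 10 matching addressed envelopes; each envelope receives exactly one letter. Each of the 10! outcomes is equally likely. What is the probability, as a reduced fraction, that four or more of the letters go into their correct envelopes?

34457/1814400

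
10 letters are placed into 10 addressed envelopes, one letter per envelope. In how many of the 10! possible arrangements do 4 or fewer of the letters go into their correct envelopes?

3615536

# with exactly i fixed is C(10,i)·!(10-i); sum over i=0..4:
  i=0: C(10,0)·!10 = 1·1334961 = 1334961
  i=1: C(10,1)·!9 = 10·133496 = 1334960
  i=2: C(10,2)·!8 = 45·14833 = 667485
  i=3: C(10,3)·!7 = 120·1854 = 222480
  i=4: C(10,4)·!6 = 210·265 = 55650
Total = 3615536.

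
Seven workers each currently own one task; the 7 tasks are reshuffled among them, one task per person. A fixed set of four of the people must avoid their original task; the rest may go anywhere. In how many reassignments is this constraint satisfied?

Let A_j be the event that the j-th constrained one is fixed. By inclusion-exclusion over the 4 events:
Σ_{j=0}^{4} (-1)^j C(4,j)(7-j)!
= C(4,0)·7! - C(4,1)·6! + C(4,2)·5! - C(4,3)·4! + C(4,4)·3!
= 5040 - 2880 + 720 - 96 + 6
= 2790

2790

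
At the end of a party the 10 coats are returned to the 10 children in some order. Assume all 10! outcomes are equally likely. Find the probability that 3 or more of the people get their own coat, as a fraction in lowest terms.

145697/1814400

Favorable outcomes: Σ_{i≥3} C(10,i)·!(10-i) = 120·1854 + 210·265 + 252·44 + 210·9 + 120·2 + 45·1 + 10·0 + 1·1 = 291394.
Total outcomes: 10! = 3628800.
Probability = 291394/3628800 = 145697/1814400.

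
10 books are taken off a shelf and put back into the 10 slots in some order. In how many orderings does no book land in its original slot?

1334961

The subfactorial !10 = [10!/e] (nearest integer).
10! = 3628800, and 3628800/e ≈ 1334960.92, so !10 = 1334961.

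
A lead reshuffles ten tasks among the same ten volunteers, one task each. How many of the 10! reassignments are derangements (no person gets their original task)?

1334961

The number of derangements of 10 is !10 = Σ_{k=0}^{10} (-1)^k·10!/k!
= 10! - 10!/1! + 10!/2! - 10!/3! + 10!/4! - 10!/5! + 10!/6! - 10!/7! + 10!/8! - 10!/9! + 10!/10!
= 3628800 - 3628800 + 1814400 - 604800 + 151200 - 30240 + 5040 - 720 + 90 - 10 + 1
= 1334961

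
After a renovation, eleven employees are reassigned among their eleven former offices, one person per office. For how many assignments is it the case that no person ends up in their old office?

14684570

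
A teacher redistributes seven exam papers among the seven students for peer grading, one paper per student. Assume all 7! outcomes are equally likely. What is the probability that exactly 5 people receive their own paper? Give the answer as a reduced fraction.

Favorable outcomes: C(7,5)·!2 = 21·1 = 21.
Total outcomes: 7! = 5040.
Probability = 21/5040 = 1/240.

1/240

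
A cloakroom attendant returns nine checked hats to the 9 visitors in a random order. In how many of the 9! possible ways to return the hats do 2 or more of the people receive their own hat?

95887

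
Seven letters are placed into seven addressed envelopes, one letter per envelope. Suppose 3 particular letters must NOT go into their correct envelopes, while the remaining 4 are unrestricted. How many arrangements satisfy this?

Inclusion-exclusion on the 3 forbidden self-matches:
Σ_{j=0}^{3} (-1)^j C(3,j)(7-j)!
= C(3,0)·7! - C(3,1)·6! + C(3,2)·5! - C(3,3)·4!
= 5040 - 2160 + 360 - 24
= 3216

3216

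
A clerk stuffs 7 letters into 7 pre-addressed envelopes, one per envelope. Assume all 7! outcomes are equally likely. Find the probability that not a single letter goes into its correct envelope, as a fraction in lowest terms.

103/280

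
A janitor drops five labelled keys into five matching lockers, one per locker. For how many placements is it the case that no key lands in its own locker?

44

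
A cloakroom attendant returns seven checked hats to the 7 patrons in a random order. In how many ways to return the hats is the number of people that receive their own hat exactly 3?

Pick the 3 fixed positions: C(7,3) = 35 ways.
The other 4 form a derangement: !4 = 9.
Total: 35 × 9 = 315.

315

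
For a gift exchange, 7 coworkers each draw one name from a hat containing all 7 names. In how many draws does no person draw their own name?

1854

The number of derangements of 7 is !7 = Σ_{k=0}^{7} (-1)^k·7!/k!
= 7! - 7!/1! + 7!/2! - 7!/3! + 7!/4! - 7!/5! + 7!/6! - 7!/7!
= 5040 - 5040 + 2520 - 840 + 210 - 42 + 7 - 1
= 1854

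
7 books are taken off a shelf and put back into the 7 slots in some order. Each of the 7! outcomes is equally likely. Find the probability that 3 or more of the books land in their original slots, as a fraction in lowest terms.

Favorable outcomes: Σ_{i≥3} C(7,i)·!(7-i) = 35·9 + 35·2 + 21·1 + 7·0 + 1·1 = 407.
Total outcomes: 7! = 5040.
Probability = 407/5040 = 407/5040.

407/5040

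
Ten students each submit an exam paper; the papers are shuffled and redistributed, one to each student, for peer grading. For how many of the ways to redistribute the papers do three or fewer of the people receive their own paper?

3559886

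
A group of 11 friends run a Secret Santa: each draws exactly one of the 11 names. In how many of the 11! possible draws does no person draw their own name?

!11 = 11! · Σ_{k=0}^{11} (-1)^k/k!
= 11! - 11!/1! + 11!/2! - 11!/3! + 11!/4! - 11!/5! + 11!/6! - 11!/7! + 11!/8! - 11!/9! + 11!/10! - 11!/11!
= 39916800 - 39916800 + 19958400 - 6652800 + 1663200 - 332640 + 55440 - 7920 + 990 - 110 + 11 - 1
= 14684570

14684570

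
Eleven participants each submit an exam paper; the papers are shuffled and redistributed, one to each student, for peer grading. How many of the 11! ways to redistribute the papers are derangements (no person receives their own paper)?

14684570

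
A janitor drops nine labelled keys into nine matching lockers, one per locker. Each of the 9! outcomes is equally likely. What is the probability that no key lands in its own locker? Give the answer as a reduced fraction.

Favorable outcomes: !9 = 133496.
Total outcomes: 9! = 362880.
Probability = 133496/362880 = 16687/45360.

16687/45360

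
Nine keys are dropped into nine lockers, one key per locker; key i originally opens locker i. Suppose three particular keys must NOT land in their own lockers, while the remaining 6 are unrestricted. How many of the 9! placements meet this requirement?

Let A_j be the event that the j-th constrained one is fixed. By inclusion-exclusion over the 3 events:
Σ_{j=0}^{3} (-1)^j C(3,j)(9-j)!
= C(3,0)·9! - C(3,1)·8! + C(3,2)·7! - C(3,3)·6!
= 362880 - 120960 + 15120 - 720
= 256320

256320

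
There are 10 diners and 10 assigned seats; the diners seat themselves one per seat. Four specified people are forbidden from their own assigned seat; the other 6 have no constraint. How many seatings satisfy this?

Let A_j be the event that the j-th constrained one is fixed. By inclusion-exclusion over the 4 events:
Σ_{j=0}^{4} (-1)^j C(4,j)(10-j)!
= C(4,0)·10! - C(4,1)·9! + C(4,2)·8! - C(4,3)·7! + C(4,4)·6!
= 3628800 - 1451520 + 241920 - 20160 + 720
= 2399760

2399760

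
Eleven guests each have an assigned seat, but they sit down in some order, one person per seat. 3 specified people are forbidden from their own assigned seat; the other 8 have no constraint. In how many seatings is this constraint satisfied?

Inclusion-exclusion on the 3 forbidden self-matches:
Σ_{j=0}^{3} (-1)^j C(3,j)(11-j)!
= C(3,0)·11! - C(3,1)·10! + C(3,2)·9! - C(3,3)·8!
= 39916800 - 10886400 + 1088640 - 40320
= 30078720

30078720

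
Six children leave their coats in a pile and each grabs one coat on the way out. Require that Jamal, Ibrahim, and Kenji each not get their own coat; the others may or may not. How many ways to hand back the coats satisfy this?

Let A_j be the event that the j-th constrained one is fixed. By inclusion-exclusion over the 3 events:
Σ_{j=0}^{3} (-1)^j C(3,j)(6-j)!
= C(3,0)·6! - C(3,1)·5! + C(3,2)·4! - C(3,3)·3!
= 720 - 360 + 72 - 6
= 426

426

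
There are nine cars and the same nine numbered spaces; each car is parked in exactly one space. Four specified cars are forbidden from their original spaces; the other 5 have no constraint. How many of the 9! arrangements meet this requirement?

229080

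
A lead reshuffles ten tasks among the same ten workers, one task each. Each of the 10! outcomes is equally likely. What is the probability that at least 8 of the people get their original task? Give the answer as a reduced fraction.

Favorable outcomes: Σ_{i≥8} C(10,i)·!(10-i) = 45·1 + 10·0 + 1·1 = 46.
Total outcomes: 10! = 3628800.
Probability = 46/3628800 = 23/1814400.

23/1814400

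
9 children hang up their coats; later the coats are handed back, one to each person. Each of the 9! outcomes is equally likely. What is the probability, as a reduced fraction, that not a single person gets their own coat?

16687/45360

Favorable outcomes: !9 = 133496.
Total outcomes: 9! = 362880.
Probability = 133496/362880 = 16687/45360.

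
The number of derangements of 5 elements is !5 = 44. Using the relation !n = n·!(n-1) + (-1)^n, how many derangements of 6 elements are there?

265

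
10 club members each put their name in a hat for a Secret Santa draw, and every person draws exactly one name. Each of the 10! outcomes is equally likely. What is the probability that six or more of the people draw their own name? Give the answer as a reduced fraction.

17/28350

Favorable outcomes: Σ_{i≥6} C(10,i)·!(10-i) = 210·9 + 120·2 + 45·1 + 10·0 + 1·1 = 2176.
Total outcomes: 10! = 3628800.
Probability = 2176/3628800 = 17/28350.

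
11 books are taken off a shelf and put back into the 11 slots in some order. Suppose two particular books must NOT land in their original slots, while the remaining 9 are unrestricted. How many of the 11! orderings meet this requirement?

33022080

Inclusion-exclusion on the 2 forbidden self-matches:
Σ_{j=0}^{2} (-1)^j C(2,j)(11-j)!
= C(2,0)·11! - C(2,1)·10! + C(2,2)·9!
= 39916800 - 7257600 + 362880
= 33022080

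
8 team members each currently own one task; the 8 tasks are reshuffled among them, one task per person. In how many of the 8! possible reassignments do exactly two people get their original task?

7420

Choose which 2 of the 8 are fixed: C(8,2) = 28.
The remaining 6 must be deranged: !6 = 265.
Total: 28 × 265 = 7420.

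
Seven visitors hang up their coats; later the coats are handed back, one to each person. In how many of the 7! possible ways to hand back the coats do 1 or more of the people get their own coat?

Sum C(7,i)·!(7-i) for i = 1..7:
  i=1: C(7,1)·!6 = 7·265 = 1855
  i=2: C(7,2)·!5 = 21·44 = 924
  i=3: C(7,3)·!4 = 35·9 = 315
  i=4: C(7,4)·!3 = 35·2 = 70
  i=5: C(7,5)·!2 = 21·1 = 21
  i=6: C(7,6)·!1 = 7·0 = 0
  i=7: C(7,7)·!0 = 1·1 = 1
Total = 3186.

3186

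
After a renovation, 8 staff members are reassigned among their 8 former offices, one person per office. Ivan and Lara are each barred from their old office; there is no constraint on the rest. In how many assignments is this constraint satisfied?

Inclusion-exclusion on the 2 forbidden self-matches:
Σ_{j=0}^{2} (-1)^j C(2,j)(8-j)!
= C(2,0)·8! - C(2,1)·7! + C(2,2)·6!
= 40320 - 10080 + 720
= 30960

30960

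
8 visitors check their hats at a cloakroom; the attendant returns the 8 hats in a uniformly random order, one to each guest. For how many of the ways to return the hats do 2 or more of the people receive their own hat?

10655

# with exactly i fixed is C(8,i)·!(8-i); sum over i=2..8:
  i=2: C(8,2)·!6 = 28·265 = 7420
  i=3: C(8,3)·!5 = 56·44 = 2464
  i=4: C(8,4)·!4 = 70·9 = 630
  i=5: C(8,5)·!3 = 56·2 = 112
  i=6: C(8,6)·!2 = 28·1 = 28
  i=7: C(8,7)·!1 = 8·0 = 0
  i=8: C(8,8)·!0 = 1·1 = 1
Total = 10655.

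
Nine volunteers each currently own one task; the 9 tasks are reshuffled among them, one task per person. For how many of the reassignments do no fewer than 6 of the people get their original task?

Sum C(9,i)·!(9-i) for i = 6..9:
  i=6: C(9,6)·!3 = 84·2 = 168
  i=7: C(9,7)·!2 = 36·1 = 36
  i=8: C(9,8)·!1 = 9·0 = 0
  i=9: C(9,9)·!0 = 1·1 = 1
Total = 205.

205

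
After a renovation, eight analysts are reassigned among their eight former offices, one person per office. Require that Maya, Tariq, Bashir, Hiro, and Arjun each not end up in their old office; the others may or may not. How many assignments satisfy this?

Let A_j be the event that the j-th constrained one is fixed. By inclusion-exclusion over the 5 events:
Σ_{j=0}^{5} (-1)^j C(5,j)(8-j)!
= C(5,0)·8! - C(5,1)·7! + C(5,2)·6! - C(5,3)·5! + C(5,4)·4! - C(5,5)·3!
= 40320 - 25200 + 7200 - 1200 + 120 - 6
= 21234

21234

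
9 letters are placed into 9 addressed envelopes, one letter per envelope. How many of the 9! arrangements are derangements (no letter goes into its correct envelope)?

!9 = 9! · Σ_{k=0}^{9} (-1)^k/k!
= 9! - 9!/1! + 9!/2! - 9!/3! + 9!/4! - 9!/5! + 9!/6! - 9!/7! + 9!/8! - 9!/9!
= 362880 - 362880 + 181440 - 60480 + 15120 - 3024 + 504 - 72 + 9 - 1
= 133496

133496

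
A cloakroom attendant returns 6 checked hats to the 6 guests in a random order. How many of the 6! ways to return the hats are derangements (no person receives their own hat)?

265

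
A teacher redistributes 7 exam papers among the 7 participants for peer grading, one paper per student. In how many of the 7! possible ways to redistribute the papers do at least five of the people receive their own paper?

22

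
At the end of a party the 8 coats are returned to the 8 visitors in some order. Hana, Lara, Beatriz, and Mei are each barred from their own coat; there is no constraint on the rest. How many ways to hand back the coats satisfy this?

24024

Let A_j be the event that the j-th constrained one is fixed. By inclusion-exclusion over the 4 events:
Σ_{j=0}^{4} (-1)^j C(4,j)(8-j)!
= C(4,0)·8! - C(4,1)·7! + C(4,2)·6! - C(4,3)·5! + C(4,4)·4!
= 40320 - 20160 + 4320 - 480 + 24
= 24024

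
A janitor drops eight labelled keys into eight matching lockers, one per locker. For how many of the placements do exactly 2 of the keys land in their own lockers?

Pick the 2 fixed positions: C(8,2) = 28 ways.
The remaining 6 must be deranged: !6 = 265.
Total: 28 × 265 = 7420.

7420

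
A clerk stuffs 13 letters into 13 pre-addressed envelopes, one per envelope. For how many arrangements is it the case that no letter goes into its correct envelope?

Recurrence: !13 = 13·!12 + (-1)^13.
!13 = 13·176214841 - 1 = 2290792932

2290792932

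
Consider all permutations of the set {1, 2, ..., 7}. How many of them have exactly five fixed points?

Pick the 5 fixed positions: C(7,5) = 21 ways.
The other 2 form a derangement: !2 = 1.
Total: 21 × 1 = 21.

21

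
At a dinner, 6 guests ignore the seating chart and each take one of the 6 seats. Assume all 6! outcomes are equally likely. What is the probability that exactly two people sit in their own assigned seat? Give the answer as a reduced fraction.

Favorable outcomes: C(6,2)·!4 = 15·9 = 135.
Total outcomes: 6! = 720.
Probability = 135/720 = 3/16.

3/16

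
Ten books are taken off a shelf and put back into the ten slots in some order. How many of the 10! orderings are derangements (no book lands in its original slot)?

1334961

The subfactorial !10 = [10!/e] (nearest integer).
10! = 3628800, and 3628800/e ≈ 1334960.92, so !10 = 1334961.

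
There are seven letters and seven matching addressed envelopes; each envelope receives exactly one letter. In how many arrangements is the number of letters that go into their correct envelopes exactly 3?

Pick the 3 fixed positions: C(7,3) = 35 ways.
The remaining 4 must be deranged: !4 = 9.
Total: 35 × 9 = 315.

315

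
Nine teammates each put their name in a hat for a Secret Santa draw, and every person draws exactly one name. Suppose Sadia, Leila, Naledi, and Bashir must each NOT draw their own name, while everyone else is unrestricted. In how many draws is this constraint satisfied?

Inclusion-exclusion on the 4 forbidden self-matches:
Σ_{j=0}^{4} (-1)^j C(4,j)(9-j)!
= C(4,0)·9! - C(4,1)·8! + C(4,2)·7! - C(4,3)·6! + C(4,4)·5!
= 362880 - 161280 + 30240 - 2880 + 120
= 229080

229080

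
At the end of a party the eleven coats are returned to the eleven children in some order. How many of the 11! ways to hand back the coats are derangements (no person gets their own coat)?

Recurrence: !11 = 11·!10 + (-1)^11.
!11 = 11·1334961 - 1 = 14684570

14684570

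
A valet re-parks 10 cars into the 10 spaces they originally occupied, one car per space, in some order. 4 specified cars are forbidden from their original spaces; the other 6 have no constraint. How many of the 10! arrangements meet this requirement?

2399760

Inclusion-exclusion on the 4 forbidden self-matches:
Σ_{j=0}^{4} (-1)^j C(4,j)(10-j)!
= C(4,0)·10! - C(4,1)·9! + C(4,2)·8! - C(4,3)·7! + C(4,4)·6!
= 3628800 - 1451520 + 241920 - 20160 + 720
= 2399760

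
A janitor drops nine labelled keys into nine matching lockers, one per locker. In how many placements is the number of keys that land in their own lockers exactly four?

Pick the 4 fixed positions: C(9,4) = 126 ways.
The other 5 form a derangement: !5 = 44.
Total: 126 × 44 = 5544.

5544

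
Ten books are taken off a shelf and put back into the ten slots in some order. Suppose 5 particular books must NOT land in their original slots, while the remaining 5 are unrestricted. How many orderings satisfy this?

2170680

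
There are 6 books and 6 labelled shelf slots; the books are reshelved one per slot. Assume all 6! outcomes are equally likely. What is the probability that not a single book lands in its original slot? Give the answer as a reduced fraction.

53/144

Favorable outcomes: !6 = 265.
Total outcomes: 6! = 720.
Probability = 265/720 = 53/144.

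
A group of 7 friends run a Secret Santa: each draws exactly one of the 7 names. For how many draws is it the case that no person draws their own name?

1854

Use !n = (n-1)(!(n-1) + !(n-2)).
!7 = 6·(265 + 44) = 6·309 = 1854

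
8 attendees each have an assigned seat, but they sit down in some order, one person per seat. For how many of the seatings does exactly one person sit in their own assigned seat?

14832

Pick the single fixed position: C(8,1) = 8 ways.
The remaining 7 must be deranged: !7 = 1854.
Total: 8 × 1854 = 14832.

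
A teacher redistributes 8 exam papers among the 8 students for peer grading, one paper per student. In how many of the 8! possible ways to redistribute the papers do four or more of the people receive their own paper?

# with exactly i fixed is C(8,i)·!(8-i); sum over i=4..8:
  i=4: C(8,4)·!4 = 70·9 = 630
  i=5: C(8,5)·!3 = 56·2 = 112
  i=6: C(8,6)·!2 = 28·1 = 28
  i=7: C(8,7)·!1 = 8·0 = 0
  i=8: C(8,8)·!0 = 1·1 = 1
Total = 771.

771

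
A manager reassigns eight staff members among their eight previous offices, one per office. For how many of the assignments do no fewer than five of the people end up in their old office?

141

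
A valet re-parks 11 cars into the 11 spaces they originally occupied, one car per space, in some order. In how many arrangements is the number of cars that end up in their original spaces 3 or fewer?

39158866

Sum C(11,i)·!(11-i) for i = 0..3:
  i=0: C(11,0)·!11 = 1·14684570 = 14684570
  i=1: C(11,1)·!10 = 11·1334961 = 14684571
  i=2: C(11,2)·!9 = 55·133496 = 7342280
  i=3: C(11,3)·!8 = 165·14833 = 2447445
Total = 39158866.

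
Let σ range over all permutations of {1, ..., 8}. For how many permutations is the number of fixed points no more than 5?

# with exactly i fixed is C(8,i)·!(8-i); sum over i=0..5:
  i=0: C(8,0)·!8 = 1·14833 = 14833
  i=1: C(8,1)·!7 = 8·1854 = 14832
  i=2: C(8,2)·!6 = 28·265 = 7420
  i=3: C(8,3)·!5 = 56·44 = 2464
  i=4: C(8,4)·!4 = 70·9 = 630
  i=5: C(8,5)·!3 = 56·2 = 112
Total = 40291.

40291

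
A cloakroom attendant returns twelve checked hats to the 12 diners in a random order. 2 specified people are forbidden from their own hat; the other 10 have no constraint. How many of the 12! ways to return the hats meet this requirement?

Let A_j be the event that the j-th constrained one is fixed. By inclusion-exclusion over the 2 events:
Σ_{j=0}^{2} (-1)^j C(2,j)(12-j)!
= C(2,0)·12! - C(2,1)·11! + C(2,2)·10!
= 479001600 - 79833600 + 3628800
= 402796800

402796800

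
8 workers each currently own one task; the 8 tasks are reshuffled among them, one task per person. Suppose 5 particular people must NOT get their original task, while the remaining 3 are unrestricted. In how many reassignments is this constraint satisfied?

21234

Inclusion-exclusion on the 5 forbidden self-matches:
Σ_{j=0}^{5} (-1)^j C(5,j)(8-j)!
= C(5,0)·8! - C(5,1)·7! + C(5,2)·6! - C(5,3)·5! + C(5,4)·4! - C(5,5)·3!
= 40320 - 25200 + 7200 - 1200 + 120 - 6
= 21234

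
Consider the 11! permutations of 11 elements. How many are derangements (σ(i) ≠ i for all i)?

14684570

!11 = 11! · Σ_{k=0}^{11} (-1)^k/k!
= 11! - 11!/1! + 11!/2! - 11!/3! + 11!/4! - 11!/5! + 11!/6! - 11!/7! + 11!/8! - 11!/9! + 11!/10! - 11!/11!
= 39916800 - 39916800 + 19958400 - 6652800 + 1663200 - 332640 + 55440 - 7920 + 990 - 110 + 11 - 1
= 14684570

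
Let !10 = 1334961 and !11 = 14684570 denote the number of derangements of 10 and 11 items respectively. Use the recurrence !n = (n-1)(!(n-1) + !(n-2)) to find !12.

!12 = (12-1)·(!11 + !10) = 11·(14684570 + 1334961) = 11·16019531 = 176214841.

176214841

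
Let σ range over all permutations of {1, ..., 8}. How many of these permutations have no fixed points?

14833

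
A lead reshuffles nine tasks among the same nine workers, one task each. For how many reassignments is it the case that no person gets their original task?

133496

Use !n = (n-1)(!(n-1) + !(n-2)).
!9 = 8·(14833 + 1854) = 8·16687 = 133496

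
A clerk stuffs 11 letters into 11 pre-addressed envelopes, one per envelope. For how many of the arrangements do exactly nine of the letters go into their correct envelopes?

55

Pick the 9 fixed positions: C(11,9) = 55 ways.
The other 2 form a derangement: !2 = 1.
Total: 55 × 1 = 55.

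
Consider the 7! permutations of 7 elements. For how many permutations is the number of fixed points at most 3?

4948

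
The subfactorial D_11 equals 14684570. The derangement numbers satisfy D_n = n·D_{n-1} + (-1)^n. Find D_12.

D_12 = 12·14684570 + 1 = 176214841.

176214841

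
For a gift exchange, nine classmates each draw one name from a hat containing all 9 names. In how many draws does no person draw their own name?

Recurrence: !9 = 8·(!8 + !7).
!9 = 8·(14833 + 1854) = 8·16687 = 133496

133496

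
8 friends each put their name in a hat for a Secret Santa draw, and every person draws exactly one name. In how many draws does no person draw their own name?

14833

!8 = 8! · Σ_{k=0}^{8} (-1)^k/k!
= 8! - 8!/1! + 8!/2! - 8!/3! + 8!/4! - 8!/5! + 8!/6! - 8!/7! + 8!/8!
= 40320 - 40320 + 20160 - 6720 + 1680 - 336 + 56 - 8 + 1
= 14833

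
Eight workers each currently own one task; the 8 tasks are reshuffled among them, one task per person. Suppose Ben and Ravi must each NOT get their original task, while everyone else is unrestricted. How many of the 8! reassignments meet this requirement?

Inclusion-exclusion on the 2 forbidden self-matches:
Σ_{j=0}^{2} (-1)^j C(2,j)(8-j)!
= C(2,0)·8! - C(2,1)·7! + C(2,2)·6!
= 40320 - 10080 + 720
= 30960

30960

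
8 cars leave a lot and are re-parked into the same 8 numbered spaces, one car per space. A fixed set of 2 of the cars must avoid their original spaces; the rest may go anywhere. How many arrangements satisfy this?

Inclusion-exclusion on the 2 forbidden self-matches:
Σ_{j=0}^{2} (-1)^j C(2,j)(8-j)!
= C(2,0)·8! - C(2,1)·7! + C(2,2)·6!
= 40320 - 10080 + 720
= 30960

30960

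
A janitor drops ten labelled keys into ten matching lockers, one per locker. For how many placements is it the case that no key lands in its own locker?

!10 is the nearest integer to 10!/e.
10! = 3628800, and 3628800/e ≈ 1334960.92, so !10 = 1334961.

1334961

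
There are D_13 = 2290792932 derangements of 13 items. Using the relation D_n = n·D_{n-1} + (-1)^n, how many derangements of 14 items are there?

D_14 = 14·2290792932 + 1 = 32071101049.

32071101049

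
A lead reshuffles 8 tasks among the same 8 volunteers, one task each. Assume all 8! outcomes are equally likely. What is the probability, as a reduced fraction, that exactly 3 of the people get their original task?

Favorable outcomes: C(8,3)·!5 = 56·44 = 2464.
Total outcomes: 8! = 40320.
Probability = 2464/40320 = 11/180.

11/180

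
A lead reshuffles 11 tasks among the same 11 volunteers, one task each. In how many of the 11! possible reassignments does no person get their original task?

!11 = 11! · Σ_{k=0}^{11} (-1)^k/k!
= 11! - 11!/1! + 11!/2! - 11!/3! + 11!/4! - 11!/5! + 11!/6! - 11!/7! + 11!/8! - 11!/9! + 11!/10! - 11!/11!
= 39916800 - 39916800 + 19958400 - 6652800 + 1663200 - 332640 + 55440 - 7920 + 990 - 110 + 11 - 1
= 14684570

14684570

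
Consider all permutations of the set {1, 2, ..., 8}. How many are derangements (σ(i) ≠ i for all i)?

14833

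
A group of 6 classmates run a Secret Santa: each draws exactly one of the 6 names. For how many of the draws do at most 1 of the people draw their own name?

529

Sum C(6,i)·!(6-i) for i = 0..1:
  i=0: C(6,0)·!6 = 1·265 = 265
  i=1: C(6,1)·!5 = 6·44 = 264
Total = 529.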